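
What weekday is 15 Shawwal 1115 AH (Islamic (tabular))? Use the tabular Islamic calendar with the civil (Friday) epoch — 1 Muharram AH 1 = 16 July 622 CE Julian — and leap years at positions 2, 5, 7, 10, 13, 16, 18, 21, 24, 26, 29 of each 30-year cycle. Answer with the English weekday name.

Thursday

This is JDN 2343484 (21 February 1704 Gregorian).
2343484 ≡ 3 (mod 7); counting from Monday = 0 gives Thursday.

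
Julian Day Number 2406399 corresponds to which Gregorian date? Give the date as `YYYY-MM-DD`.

JDN 2451545 is 1 Jan 2000; 2406399 is −45146 days from there.

1876-05-24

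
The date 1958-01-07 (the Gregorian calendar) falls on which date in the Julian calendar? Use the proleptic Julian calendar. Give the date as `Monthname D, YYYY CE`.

December 25, 1957 CE

The Julian–Gregorian offset here is 13 days (Julian trailing).
7 January 1958 Gregorian − 13 days → 25 December 1957 Julian.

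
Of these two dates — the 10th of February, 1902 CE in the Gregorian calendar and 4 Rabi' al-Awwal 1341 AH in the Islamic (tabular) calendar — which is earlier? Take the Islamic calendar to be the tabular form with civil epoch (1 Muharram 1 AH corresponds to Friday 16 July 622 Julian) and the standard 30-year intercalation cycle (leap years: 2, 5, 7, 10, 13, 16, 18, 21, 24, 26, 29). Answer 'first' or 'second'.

The two dates have Julian Day Numbers 2415791 and 2423353 respectively.
Since 2415791 < 2423353, the first date comes first.

first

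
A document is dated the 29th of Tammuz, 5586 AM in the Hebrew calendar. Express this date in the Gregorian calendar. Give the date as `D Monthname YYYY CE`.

Both dates share Julian Day Number 2388207; in the Gregorian calendar that is 3 August 1826 CE.

3 August 1826 CE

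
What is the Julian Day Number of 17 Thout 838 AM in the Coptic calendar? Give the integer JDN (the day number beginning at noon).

In the proleptic Gregorian calendar the same day is 21 September 1121.
JDN 2400001 is 17 November 1858 CE (Gregorian), MJD 0; the target day is −269241 days from there, so JDN = 2130760.

2130760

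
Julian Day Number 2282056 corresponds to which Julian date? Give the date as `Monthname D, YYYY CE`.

JDN 2282056 is 16 December 1535 in the proleptic Gregorian calendar.
In the Julian calendar that day is December 6, 1535 CE.

December 6, 1535 CE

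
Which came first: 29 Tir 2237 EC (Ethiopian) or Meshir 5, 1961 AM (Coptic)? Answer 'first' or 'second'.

First date → JDN 2541068; second date → JDN 2541074.
JDN 2541068 < JDN 2541074, so the first date is earlier.

first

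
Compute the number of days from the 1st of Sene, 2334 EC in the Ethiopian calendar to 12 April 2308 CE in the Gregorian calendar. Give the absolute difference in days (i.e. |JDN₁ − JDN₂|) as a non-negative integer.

JDN of the first date = 2576619.
JDN of the second date = 2564141.
|2564141 − 2576619| = 12478.

12478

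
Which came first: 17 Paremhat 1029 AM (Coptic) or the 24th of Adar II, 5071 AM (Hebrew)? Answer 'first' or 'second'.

Converting both to JDN: 2200703 vs 2199974; the smaller is the second.

second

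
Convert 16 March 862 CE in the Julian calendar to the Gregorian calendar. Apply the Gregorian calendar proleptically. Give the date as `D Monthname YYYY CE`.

For dates in this range the Gregorian date is 4 days ahead of the Julian.
16 March 862 Julian + 4 days → 20 March 862 Gregorian.

20 March 862 CE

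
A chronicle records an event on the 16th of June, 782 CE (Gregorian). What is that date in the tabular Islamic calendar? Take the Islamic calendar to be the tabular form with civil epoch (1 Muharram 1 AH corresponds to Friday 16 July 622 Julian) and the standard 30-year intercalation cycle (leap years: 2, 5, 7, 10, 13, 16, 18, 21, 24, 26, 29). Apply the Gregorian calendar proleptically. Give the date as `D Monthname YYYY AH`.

25 Shawwal 165 AH

Julian Day Number of the source date = 2006846.
Converting JDN 2006846 to the tabular Islamic calendar gives 25 Shawwal 165 AH.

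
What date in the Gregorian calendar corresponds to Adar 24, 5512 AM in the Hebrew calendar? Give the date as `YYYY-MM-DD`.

1752-03-10

Both dates share Julian Day Number 2361034; in the Gregorian calendar that is 10 March 1752 CE.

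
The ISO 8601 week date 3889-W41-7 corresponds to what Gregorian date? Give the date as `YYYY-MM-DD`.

ISO week 1 of 3889 is the week containing the first Thursday of 3889.
Week 41, day 7 (Sunday) lands on 3889-10-13.

3889-10-13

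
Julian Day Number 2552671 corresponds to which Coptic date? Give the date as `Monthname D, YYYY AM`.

Hathor 4, 1993 AM

The Gregorian equivalent of JDN 2552671 is 15 November 2276.
In the Coptic calendar that day is Hathor 4, 1993 AM.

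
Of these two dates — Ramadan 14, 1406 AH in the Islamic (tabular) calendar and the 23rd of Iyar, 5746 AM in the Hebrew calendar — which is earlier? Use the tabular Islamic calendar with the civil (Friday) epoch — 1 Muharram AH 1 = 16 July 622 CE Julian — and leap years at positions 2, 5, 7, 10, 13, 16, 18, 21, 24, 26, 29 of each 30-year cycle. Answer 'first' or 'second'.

The two dates have Julian Day Numbers 2446574 and 2446583 respectively.
Since 2446574 < 2446583, the first date comes first.

first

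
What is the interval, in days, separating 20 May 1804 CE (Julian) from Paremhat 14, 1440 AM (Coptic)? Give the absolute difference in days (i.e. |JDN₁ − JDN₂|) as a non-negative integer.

29291

JDN of the first date = 2380109.
JDN of the second date = 2350818.
|2350818 − 2380109| = 29291.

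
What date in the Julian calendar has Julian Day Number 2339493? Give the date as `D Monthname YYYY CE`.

JDN 2339493 is 18 March 1693 in the Gregorian calendar.
In the Julian calendar that day is 8 March 1693 CE.

8 March 1693 CE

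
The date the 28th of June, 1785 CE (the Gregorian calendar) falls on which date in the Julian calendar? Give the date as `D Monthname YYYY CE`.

17 June 1785 CE

At this point the Julian calendar is 11 days behind the Gregorian.
28 June 1785 Gregorian − 11 days → 17 June 1785 Julian.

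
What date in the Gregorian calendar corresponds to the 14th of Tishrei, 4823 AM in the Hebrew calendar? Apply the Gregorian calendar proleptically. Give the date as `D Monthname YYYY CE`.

Both dates share Julian Day Number 2109216; in the Gregorian calendar that is 26 September 1062 CE.

26 September 1062 CE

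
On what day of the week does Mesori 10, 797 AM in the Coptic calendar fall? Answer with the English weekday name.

This is JDN 2116108 (9 August 1081 Gregorian).
2116108 ≡ 1 (mod 7); counting from Monday = 0 gives Tuesday.

Tuesday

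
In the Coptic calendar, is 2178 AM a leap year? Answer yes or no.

2178 mod 4 = 2; in the Coptic calendar a year is leap when year mod 4 = 3, so it is a common year.

no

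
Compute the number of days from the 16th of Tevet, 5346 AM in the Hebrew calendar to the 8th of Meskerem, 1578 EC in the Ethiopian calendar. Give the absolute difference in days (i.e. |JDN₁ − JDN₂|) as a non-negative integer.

113

JDN of the first date = 2300340.
JDN of the second date = 2300227.
|2300227 − 2300340| = 113.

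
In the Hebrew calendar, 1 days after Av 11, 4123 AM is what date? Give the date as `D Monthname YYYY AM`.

Counting 1 day forward from JDN 1853862 reaches JDN 1853863, which is 12 Av 4123 AM.

12 Av 4123 AM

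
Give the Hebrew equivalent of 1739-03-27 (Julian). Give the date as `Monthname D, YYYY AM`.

Both dates share Julian Day Number 2356313; in the Hebrew calendar that is 28 Adar II 5499 AM.

Adar II 28, 5499 AM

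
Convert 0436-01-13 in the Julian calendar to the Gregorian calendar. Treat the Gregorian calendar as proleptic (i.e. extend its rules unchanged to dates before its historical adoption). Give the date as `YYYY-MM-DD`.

0436-01-14

The Julian–Gregorian offset here is 1 day (Julian trailing).
13 January 436 Julian + 1 day → 14 January 436 Gregorian.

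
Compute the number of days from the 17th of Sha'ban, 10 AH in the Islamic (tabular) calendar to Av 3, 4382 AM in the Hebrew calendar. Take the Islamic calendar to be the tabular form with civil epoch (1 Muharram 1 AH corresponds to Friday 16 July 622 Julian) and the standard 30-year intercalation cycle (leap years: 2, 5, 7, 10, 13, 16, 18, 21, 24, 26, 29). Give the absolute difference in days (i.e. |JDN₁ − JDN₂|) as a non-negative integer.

JDN of the first date = 1951852.
JDN of the second date = 1948440.
|1948440 − 1951852| = 3412.

3412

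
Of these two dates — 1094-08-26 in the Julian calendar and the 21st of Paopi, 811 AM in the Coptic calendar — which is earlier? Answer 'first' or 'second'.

first

The two dates have Julian Day Numbers 2120879 and 2120932 respectively.
Since 2120879 < 2120932, the first date comes first.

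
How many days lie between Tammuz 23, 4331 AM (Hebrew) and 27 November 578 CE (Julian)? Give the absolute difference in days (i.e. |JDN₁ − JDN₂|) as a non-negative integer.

JDN of the first date = 1929797.
JDN of the second date = 1932503.
|1932503 − 1929797| = 2706.

2706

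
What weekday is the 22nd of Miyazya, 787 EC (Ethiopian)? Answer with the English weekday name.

Friday

In the proleptic Gregorian calendar this is 21 April 795 (JDN 2011538).
2011538 ≡ 4 (mod 7); counting from Monday = 0 gives Friday.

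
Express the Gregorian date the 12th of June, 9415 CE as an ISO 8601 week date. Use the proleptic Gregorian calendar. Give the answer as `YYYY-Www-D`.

9415-W24-1

The weekday is Monday (ISO weekday 1).
That Monday belongs to ISO week 24 of ISO year 9415.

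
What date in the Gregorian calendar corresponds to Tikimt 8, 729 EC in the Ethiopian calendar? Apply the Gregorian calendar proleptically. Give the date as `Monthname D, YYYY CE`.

Both dates share Julian Day Number 1990160; in the Gregorian calendar that is 9 October 736 CE.

October 9, 736 CE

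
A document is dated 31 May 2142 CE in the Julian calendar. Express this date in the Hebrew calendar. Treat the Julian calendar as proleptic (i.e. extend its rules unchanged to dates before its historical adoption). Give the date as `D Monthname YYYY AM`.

Julian Day Number of the source date = 2503574.
Converting JDN 2503574 to the Hebrew calendar gives 21 Sivan 5902 AM.

21 Sivan 5902 AM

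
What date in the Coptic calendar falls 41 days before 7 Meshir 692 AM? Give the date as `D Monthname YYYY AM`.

JDN of 7 Meshir 692 AM = 2077574.
2077574 − 41 = 2077533.
JDN 2077533 in the Coptic calendar is 26 Koiak 692 AM.

26 Koiak 692 AM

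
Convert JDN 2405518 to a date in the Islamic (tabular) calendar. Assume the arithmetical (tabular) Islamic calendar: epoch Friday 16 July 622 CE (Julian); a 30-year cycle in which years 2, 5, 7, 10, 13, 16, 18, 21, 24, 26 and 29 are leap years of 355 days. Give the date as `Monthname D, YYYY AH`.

The Gregorian equivalent of JDN 2405518 is 25 December 1873.
In the tabular Islamic calendar that day is Dhu al-Qa'dah 5, 1290 AH.

Dhu al-Qa'dah 5, 1290 AH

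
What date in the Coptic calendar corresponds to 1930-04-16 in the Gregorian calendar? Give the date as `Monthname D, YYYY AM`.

Parmouti 8, 1646 AM

Julian Day Number of the source date = 2426083.
Converting JDN 2426083 to the Coptic calendar gives 8 Parmouti 1646 AM.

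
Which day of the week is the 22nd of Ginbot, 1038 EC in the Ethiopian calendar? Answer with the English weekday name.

This is JDN 2103246 (23 May 1046 Gregorian).
JDN 2103246 mod 7 = 5, and JDN 0 was a Monday, so this is a Saturday.

Saturday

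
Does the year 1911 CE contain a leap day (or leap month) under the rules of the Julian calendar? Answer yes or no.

no

1911 mod 4 = 3, so it is a common year in the Julian calendar.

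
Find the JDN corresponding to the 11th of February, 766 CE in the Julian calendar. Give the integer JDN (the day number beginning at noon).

2000881

In the proleptic Gregorian calendar the same day is 15 February 766.
JDN 2400001 is 17 November 1858 CE (Gregorian), MJD 0; the target day is −399120 days from there, so JDN = 2000881.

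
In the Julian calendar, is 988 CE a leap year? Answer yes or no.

988 mod 4 = 0, so it is a leap year in the Julian calendar.

yes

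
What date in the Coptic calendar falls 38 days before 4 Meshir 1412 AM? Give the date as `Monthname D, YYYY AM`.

Counting 38 days back from JDN 2340551 reaches JDN 2340513, which is Koiak 26, 1412 AM.

Koiak 26, 1412 AM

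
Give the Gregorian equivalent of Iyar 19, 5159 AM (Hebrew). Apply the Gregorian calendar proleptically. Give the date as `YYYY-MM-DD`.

Both dates share Julian Day Number 2232157; in the Gregorian calendar that is 3 May 1399 CE.

1399-05-03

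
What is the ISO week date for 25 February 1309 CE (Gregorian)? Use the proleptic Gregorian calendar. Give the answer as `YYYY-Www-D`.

1309-W09-1

The weekday is Monday (ISO weekday 1).
That Monday belongs to ISO week 9 of ISO year 1309.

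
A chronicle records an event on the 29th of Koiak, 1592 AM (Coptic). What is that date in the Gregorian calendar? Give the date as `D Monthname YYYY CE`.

Both dates share Julian Day Number 2406261; in the Gregorian calendar that is 7 January 1876 CE.

7 January 1876 CE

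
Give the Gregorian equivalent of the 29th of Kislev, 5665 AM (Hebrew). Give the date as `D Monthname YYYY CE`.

Julian Day Number of the source date = 2416822.
Converting JDN 2416822 to the Gregorian calendar gives 7 December 1904 CE.

7 December 1904 CE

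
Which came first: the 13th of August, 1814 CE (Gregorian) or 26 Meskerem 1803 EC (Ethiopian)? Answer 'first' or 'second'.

second

The two dates have Julian Day Numbers 2383834 and 2382426 respectively.
Since 2382426 < 2383834, the second date comes first.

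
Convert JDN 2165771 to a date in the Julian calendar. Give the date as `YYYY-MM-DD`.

1217-07-23

JDN 2165771 is 30 July 1217 in the proleptic Gregorian calendar.
In the Julian calendar that day is 1217-07-23.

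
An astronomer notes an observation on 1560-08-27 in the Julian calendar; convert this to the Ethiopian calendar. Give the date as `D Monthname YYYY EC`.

Julian Day Number of the source date = 2291087.
Converting JDN 2291087 to the Ethiopian calendar gives 4 Pagume 1552 EC.

4 Pagume 1552 EC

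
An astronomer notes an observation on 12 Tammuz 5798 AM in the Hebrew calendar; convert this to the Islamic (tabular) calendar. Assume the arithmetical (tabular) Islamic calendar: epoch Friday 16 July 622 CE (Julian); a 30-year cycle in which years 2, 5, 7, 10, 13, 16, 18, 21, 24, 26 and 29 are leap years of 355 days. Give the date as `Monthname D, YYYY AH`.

Julian Day Number of the source date = 2465620.
Converting JDN 2465620 to the tabular Islamic calendar gives 12 Jumada al-Thani 1460 AH.

Jumada al-Thani 12, 1460 AH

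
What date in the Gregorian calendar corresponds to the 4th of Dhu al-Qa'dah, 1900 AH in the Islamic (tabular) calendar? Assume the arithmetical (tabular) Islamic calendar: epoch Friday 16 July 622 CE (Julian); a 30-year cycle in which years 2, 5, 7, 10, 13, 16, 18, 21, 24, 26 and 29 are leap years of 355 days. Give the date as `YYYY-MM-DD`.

Julian Day Number of the source date = 2621680.
Converting JDN 2621680 to the Gregorian calendar gives 24 October 2465 CE.

2465-10-24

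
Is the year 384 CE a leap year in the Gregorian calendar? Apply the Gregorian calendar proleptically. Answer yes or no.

yes

384 is divisible by 4 and not by 100, so it is a leap year.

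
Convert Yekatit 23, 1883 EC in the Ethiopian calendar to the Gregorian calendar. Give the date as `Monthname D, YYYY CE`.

March 1, 1891 CE

Julian Day Number of the source date = 2411793.
Converting JDN 2411793 to the Gregorian calendar gives 1 March 1891 CE.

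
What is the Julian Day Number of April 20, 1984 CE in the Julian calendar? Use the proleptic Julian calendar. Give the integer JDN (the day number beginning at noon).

2445824

Equivalently 3 May 1984 (Gregorian).
JDN 2451545 is 1 January 2000 CE (Gregorian); the target day is −5721 days from there, so JDN = 2445824.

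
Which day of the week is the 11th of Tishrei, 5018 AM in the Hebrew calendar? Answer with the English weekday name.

Thursday

In the proleptic Gregorian calendar this is 27 September 1257 (JDN 2180440).
Since JDN mod 7 = 3 (0 = Monday), the day is Thursday.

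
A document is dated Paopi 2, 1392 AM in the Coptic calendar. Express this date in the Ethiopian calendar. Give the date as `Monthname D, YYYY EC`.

Tikimt 2, 1668 EC

Both dates share Julian Day Number 2333124; in the Ethiopian calendar that is 2 Tikimt 1668 EC.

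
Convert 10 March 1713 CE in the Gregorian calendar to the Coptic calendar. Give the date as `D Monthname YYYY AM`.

Julian Day Number of the source date = 2346789.
Converting JDN 2346789 to the Coptic calendar gives 3 Paremhat 1429 AM.

3 Paremhat 1429 AM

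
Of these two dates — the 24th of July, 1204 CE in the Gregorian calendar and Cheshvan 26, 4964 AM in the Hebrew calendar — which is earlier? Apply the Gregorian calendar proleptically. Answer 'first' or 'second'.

Converting both to JDN: 2161017 vs 2160759; the smaller is the second.

second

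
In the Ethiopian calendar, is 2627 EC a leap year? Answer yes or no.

yes

2627 mod 4 = 3; in the Ethiopian calendar a year is leap when year mod 4 = 3, so it is a leap year.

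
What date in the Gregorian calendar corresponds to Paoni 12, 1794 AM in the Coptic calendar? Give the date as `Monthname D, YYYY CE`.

Julian Day Number of the source date = 2480204.
Converting JDN 2480204 to the Gregorian calendar gives 19 June 2078 CE.

June 19, 2078 CE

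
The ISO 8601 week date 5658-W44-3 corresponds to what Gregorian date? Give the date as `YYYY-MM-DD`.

ISO week 1 of 5658 is the week containing the first Thursday of 5658.
Week 44, day 3 (Wednesday) lands on 5658-10-30.

5658-10-30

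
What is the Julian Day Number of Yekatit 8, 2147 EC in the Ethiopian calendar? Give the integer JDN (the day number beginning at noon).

2508204

In the Gregorian calendar the same day is 16 February 2155.
JDN 2451545 is 1 January 2000 CE (Gregorian); the target day is +56659 days from there, so JDN = 2508204.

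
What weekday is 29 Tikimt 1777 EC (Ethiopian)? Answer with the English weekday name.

Equivalently 6 November 1784 Gregorian, JDN 2372963.
Since JDN mod 7 = 5 (0 = Monday), the day is Saturday.

Saturday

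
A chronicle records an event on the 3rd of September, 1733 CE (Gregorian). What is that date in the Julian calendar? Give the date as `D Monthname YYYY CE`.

At this point the Julian calendar is 11 days behind the Gregorian.
3 September 1733 Gregorian − 11 days → 23 August 1733 Julian.

23 August 1733 CE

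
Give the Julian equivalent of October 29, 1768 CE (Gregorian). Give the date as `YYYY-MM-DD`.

At this point the Julian calendar is 11 days behind the Gregorian.
29 October 1768 Gregorian − 11 days → 18 October 1768 Julian.

1768-10-18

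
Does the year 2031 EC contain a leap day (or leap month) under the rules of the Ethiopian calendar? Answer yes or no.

yes

2031 mod 4 = 3; in the Ethiopian calendar a year is leap when year mod 4 = 3, so it is a leap year.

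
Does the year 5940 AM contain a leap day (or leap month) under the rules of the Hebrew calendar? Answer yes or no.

Hebrew year 5940 is year 12 of its 19-year Metonic cycle; leap years are at positions 3, 6, 8, 11, 14, 17, 19, so it is a common year (12 months).

no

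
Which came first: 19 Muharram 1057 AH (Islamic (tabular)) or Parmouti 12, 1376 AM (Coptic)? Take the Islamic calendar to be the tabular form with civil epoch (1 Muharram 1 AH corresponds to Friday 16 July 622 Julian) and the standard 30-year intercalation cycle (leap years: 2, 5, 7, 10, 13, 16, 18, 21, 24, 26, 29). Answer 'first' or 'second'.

First date → JDN 2322669; second date → JDN 2327470.
JDN 2322669 < JDN 2327470, so the first date is earlier.

first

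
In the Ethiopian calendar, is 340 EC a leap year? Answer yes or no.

340 mod 4 = 0; in the Ethiopian calendar a year is leap when year mod 4 = 3, so it is a common year.

no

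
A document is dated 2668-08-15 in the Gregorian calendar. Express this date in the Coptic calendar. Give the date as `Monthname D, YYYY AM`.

Julian Day Number of the source date = 2695754.
Converting JDN 2695754 to the Coptic calendar gives 4 Mesori 2384 AM.

Mesori 4, 2384 AM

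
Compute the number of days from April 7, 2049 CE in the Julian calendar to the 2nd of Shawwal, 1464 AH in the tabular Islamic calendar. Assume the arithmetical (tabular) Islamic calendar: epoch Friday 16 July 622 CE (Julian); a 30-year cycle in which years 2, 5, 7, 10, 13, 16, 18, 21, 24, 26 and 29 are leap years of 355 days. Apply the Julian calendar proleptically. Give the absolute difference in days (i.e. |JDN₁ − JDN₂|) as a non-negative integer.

2407

First date → JDN 2469552; second date → JDN 2467145.
The interval is |2469552 − 2467145| = 2407 days.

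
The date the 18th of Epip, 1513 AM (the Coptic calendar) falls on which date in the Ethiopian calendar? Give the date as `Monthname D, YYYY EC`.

Hamle 18, 1789 EC

The source date corresponds to 23 July 1797 in the Gregorian calendar (JDN 2377605).
That day falls on 18 Hamle 1789 EC in the Ethiopian calendar.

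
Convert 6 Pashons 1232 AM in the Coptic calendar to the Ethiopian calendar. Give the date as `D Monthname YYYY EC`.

6 Ginbot 1508 EC

Julian Day Number of the source date = 2274898.
Converting JDN 2274898 to the Ethiopian calendar gives 6 Ginbot 1508 EC.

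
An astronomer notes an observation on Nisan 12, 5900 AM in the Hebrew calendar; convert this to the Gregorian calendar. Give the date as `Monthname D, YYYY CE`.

March 30, 2140 CE

Julian Day Number of the source date = 2502768.
Converting JDN 2502768 to the Gregorian calendar gives 30 March 2140 CE.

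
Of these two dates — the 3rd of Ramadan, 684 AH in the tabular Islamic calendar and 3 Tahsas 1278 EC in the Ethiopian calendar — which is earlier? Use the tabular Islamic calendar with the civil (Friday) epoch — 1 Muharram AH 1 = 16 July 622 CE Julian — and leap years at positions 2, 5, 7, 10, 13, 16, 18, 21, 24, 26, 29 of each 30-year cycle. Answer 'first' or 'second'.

first

First date → JDN 2190710; second date → JDN 2190737.
JDN 2190710 < JDN 2190737, so the first date is earlier.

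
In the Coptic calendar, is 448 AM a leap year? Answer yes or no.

no

448 mod 4 = 0; in the Coptic calendar a year is leap when year mod 4 = 3, so it is a common year.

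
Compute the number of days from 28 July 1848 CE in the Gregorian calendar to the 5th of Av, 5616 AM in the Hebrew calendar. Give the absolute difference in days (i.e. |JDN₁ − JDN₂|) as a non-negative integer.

First date → JDN 2396237; second date → JDN 2399168.
The interval is |2396237 − 2399168| = 2931 days.

2931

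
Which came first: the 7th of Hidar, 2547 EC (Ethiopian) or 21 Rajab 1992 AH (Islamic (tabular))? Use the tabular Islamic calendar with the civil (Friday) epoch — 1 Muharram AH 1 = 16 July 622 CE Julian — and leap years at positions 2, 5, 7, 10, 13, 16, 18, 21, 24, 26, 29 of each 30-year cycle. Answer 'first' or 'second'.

The two dates have Julian Day Numbers 2654213 and 2654181 respectively.
Since 2654181 < 2654213, the second date comes first.

second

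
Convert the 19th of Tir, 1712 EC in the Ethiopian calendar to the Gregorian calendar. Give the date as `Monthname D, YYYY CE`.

Both dates share Julian Day Number 2349302; in the Gregorian calendar that is 26 January 1720 CE.

January 26, 1720 CE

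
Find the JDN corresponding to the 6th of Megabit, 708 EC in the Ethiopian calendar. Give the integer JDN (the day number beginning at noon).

In the proleptic Gregorian calendar the same day is 6 March 716.
JDN 2451545 is 1 January 2000 CE (Gregorian); the target day is −468907 days from there, so JDN = 1982638.

1982638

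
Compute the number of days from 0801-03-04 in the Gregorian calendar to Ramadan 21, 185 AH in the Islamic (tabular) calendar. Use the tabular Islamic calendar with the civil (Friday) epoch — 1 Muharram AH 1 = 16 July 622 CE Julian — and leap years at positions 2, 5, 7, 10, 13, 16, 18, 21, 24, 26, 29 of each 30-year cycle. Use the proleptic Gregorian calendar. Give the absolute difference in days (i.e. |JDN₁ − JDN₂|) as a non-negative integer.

JDN of the first date = 2013682.
JDN of the second date = 2013899.
|2013899 − 2013682| = 217.

217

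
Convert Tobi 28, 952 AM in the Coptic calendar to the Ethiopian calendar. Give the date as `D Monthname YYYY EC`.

Both dates share Julian Day Number 2172530; in the Ethiopian calendar that is 28 Tir 1228 EC.

28 Tir 1228 EC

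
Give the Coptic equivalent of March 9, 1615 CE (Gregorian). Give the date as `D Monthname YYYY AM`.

Julian Day Number of the source date = 2310994.
Converting JDN 2310994 to the Coptic calendar gives 3 Paremhat 1331 AM.

3 Paremhat 1331 AM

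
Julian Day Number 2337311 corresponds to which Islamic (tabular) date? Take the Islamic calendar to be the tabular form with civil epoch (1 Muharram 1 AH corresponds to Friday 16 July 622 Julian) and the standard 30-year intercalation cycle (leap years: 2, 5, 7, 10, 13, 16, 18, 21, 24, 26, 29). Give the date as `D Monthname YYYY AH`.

The Gregorian equivalent of JDN 2337311 is 28 March 1687.
In the tabular Islamic calendar that day is 14 Jumada al-Awwal 1098 AH.

14 Jumada al-Awwal 1098 AH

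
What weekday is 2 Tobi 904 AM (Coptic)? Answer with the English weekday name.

In the proleptic Gregorian calendar this is 5 January 1188 (JDN 2154972).
JDN 2154972 mod 7 = 1, and JDN 0 was a Monday, so this is a Tuesday.

Tuesday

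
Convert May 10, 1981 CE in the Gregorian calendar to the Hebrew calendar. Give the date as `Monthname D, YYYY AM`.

Iyar 6, 5741 AM

Julian Day Number of the source date = 2444735.
Converting JDN 2444735 to the Hebrew calendar gives 6 Iyar 5741 AM.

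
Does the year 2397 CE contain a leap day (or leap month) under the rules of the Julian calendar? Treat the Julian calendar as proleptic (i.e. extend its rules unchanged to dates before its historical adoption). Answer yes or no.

no

2397 mod 4 = 1, so it is a common year in the Julian calendar.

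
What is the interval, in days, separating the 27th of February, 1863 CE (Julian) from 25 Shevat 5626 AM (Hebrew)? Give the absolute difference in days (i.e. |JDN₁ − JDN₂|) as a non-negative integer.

1067

First date → JDN 2401576; second date → JDN 2402643.
The interval is |2401576 − 2402643| = 1067 days.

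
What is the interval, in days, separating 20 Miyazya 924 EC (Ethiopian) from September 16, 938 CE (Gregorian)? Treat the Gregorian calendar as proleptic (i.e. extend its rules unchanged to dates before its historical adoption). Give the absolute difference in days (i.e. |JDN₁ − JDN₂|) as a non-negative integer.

JDN of the first date = 2061576.
JDN of the second date = 2063916.
|2063916 − 2061576| = 2340.

2340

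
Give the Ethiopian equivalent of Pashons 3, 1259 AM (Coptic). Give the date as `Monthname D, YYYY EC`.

Ginbot 3, 1535 EC

Julian Day Number of the source date = 2284756.
Converting JDN 2284756 to the Ethiopian calendar gives 3 Ginbot 1535 EC.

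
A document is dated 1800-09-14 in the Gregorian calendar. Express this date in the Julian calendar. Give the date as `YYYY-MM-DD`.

At this point the Julian calendar is 12 days behind the Gregorian.
14 September 1800 Gregorian − 12 days → 2 September 1800 Julian.

1800-09-02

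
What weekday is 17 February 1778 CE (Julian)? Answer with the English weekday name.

Equivalently 28 February 1778 Gregorian, JDN 2370520.
Since JDN mod 7 = 5 (0 = Monday), the day is Saturday.

Saturday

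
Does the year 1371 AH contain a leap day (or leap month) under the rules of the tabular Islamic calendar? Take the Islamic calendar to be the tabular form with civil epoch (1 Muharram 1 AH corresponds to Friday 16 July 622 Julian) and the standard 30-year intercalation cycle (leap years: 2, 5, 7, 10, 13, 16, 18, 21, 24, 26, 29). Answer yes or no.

Year 1371 AH is year 21 of its 30-year cycle; leap positions are 2, 5, 7, 10, 13, 16, 18, 21, 24, 26, 29, so it is a leap year (355 days).

yes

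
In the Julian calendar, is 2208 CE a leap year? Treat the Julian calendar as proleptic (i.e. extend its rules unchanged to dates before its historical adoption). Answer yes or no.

yes

2208 mod 4 = 0, so it is a leap year in the Julian calendar.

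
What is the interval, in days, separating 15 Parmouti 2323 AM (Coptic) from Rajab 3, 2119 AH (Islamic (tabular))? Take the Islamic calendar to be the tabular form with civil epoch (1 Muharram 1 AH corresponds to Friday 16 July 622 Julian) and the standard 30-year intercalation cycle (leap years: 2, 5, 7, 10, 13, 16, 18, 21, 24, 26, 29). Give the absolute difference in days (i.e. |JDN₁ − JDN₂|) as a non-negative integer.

25804

First date → JDN 2673364; second date → JDN 2699168.
The interval is |2673364 − 2699168| = 25804 days.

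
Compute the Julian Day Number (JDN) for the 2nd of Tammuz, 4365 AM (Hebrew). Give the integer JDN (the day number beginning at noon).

1942210

Equivalently 28 June 605 (proleptic Gregorian).
JDN 2299161 is 15 October 1582 CE (Gregorian); the target day is −356951 days from there, so JDN = 1942210.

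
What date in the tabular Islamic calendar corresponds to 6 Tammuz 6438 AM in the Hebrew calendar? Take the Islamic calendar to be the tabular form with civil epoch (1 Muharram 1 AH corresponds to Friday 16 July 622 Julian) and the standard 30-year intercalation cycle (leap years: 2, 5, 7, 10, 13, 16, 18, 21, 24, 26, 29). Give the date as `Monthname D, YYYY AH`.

Muharram 6, 2120 AH

The source date corresponds to 18 June 2678 in the Gregorian calendar (JDN 2699348).
That day falls on 6 Muharram 2120 AH in the tabular Islamic calendar.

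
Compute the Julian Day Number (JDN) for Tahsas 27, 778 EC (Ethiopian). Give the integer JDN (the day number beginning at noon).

Equivalently 27 December 785 (proleptic Gregorian).
JDN 2299161 is 15 October 1582 CE (Gregorian); the target day is −291025 days from there, so JDN = 2008136.

2008136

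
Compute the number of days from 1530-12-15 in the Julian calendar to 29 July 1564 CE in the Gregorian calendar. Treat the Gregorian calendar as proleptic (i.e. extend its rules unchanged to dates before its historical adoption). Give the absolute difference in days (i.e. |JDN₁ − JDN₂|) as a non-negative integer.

JDN of the first date = 2280239.
JDN of the second date = 2292509.
|2292509 − 2280239| = 12270.

12270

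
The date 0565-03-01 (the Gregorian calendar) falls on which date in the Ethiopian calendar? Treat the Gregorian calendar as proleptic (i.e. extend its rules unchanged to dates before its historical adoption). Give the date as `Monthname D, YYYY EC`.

Both dates share Julian Day Number 1927482; in the Ethiopian calendar that is 3 Megabit 557 EC.

Megabit 3, 557 EC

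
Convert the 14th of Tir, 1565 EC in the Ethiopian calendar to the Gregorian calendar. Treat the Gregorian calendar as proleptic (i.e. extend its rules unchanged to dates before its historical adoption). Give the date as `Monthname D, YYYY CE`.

January 19, 1573 CE

Julian Day Number of the source date = 2295605.
Converting JDN 2295605 to the Gregorian calendar gives 19 January 1573 CE.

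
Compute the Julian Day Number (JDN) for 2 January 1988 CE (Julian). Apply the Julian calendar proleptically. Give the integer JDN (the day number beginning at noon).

2447176

Equivalently 15 January 1988 (Gregorian).
JDN 2451545 is 1 January 2000 CE (Gregorian); the target day is −4369 days from there, so JDN = 2447176.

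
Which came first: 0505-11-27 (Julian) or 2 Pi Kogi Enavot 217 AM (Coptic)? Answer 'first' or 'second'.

second

The two dates have Julian Day Numbers 1905840 and 1904285 respectively.
Since 1904285 < 1905840, the second date comes first.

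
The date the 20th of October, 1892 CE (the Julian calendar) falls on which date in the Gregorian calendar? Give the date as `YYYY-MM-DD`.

1892-11-01

At this point the Julian calendar is 12 days behind the Gregorian.
20 October 1892 Julian + 12 days → 1 November 1892 Gregorian.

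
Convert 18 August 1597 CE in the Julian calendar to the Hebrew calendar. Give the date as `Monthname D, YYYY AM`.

The source date corresponds to 28 August 1597 in the Gregorian calendar (JDN 2304592).
That day falls on 14 Elul 5357 AM in the Hebrew calendar.

Elul 14, 5357 AM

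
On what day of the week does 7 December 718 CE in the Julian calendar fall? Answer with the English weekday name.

In the proleptic Gregorian calendar this is 11 December 718 (JDN 1983648).
Since JDN mod 7 = 2 (0 = Monday), the day is Wednesday.

Wednesday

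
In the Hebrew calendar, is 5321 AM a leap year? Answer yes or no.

Hebrew year 5321 is year 1 of its 19-year Metonic cycle; leap years are at positions 3, 6, 8, 11, 14, 17, 19, so it is a common year (12 months).

no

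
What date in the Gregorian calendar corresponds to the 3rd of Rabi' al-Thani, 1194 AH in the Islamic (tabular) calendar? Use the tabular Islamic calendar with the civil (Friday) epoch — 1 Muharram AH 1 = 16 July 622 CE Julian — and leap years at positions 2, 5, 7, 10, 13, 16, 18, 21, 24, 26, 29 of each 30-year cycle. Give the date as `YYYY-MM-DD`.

1780-04-08

Both dates share Julian Day Number 2371290; in the Gregorian calendar that is 8 April 1780 CE.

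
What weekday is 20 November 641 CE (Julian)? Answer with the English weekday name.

Equivalently 23 November 641 Gregorian, JDN 1955507.
1955507 ≡ 1 (mod 7); counting from Monday = 0 gives Tuesday.

Tuesday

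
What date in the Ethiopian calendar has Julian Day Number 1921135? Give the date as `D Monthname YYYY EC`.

15 Tikimt 540 EC

The proleptic Gregorian equivalent of JDN 1921135 is 15 October 547.
In the Ethiopian calendar that day is 15 Tikimt 540 EC.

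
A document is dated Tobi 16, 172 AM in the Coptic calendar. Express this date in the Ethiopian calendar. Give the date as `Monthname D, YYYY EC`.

Julian Day Number of the source date = 1887623.
Converting JDN 1887623 to the Ethiopian calendar gives 16 Tir 448 EC.

Tir 16, 448 EC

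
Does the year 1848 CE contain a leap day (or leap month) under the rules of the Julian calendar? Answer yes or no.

1848 mod 4 = 0, so it is a leap year in the Julian calendar.

yes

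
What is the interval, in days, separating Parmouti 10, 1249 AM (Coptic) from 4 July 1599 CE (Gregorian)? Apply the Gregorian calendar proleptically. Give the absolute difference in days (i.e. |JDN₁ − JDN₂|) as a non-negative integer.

JDN of the first date = 2281081.
JDN of the second date = 2305267.
|2305267 − 2281081| = 24186.

24186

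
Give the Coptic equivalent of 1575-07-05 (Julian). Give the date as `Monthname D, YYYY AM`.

Epip 11, 1291 AM

Julian Day Number of the source date = 2296512.
Converting JDN 2296512 to the Coptic calendar gives 11 Epip 1291 AM.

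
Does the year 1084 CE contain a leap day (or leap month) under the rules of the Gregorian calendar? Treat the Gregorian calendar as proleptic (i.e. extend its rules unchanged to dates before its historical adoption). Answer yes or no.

1084 is divisible by 4 and not by 100, so it is a leap year.

yes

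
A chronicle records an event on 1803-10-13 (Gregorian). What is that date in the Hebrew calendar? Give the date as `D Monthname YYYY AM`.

27 Tishrei 5564 AM

Both dates share Julian Day Number 2379877; in the Hebrew calendar that is 27 Tishrei 5564 AM.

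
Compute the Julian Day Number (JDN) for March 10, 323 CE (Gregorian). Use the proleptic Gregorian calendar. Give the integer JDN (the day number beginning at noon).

JDN 2400001 is 17 November 1858 CE (Gregorian), MJD 0; the target day is −560900 days from there, so JDN = 1839101.

1839101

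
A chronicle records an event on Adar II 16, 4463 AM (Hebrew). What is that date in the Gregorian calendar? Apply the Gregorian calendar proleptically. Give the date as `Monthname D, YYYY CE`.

Both dates share Julian Day Number 1977897; in the Gregorian calendar that is 14 March 703 CE.

March 14, 703 CE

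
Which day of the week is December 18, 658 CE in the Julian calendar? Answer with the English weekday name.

Tuesday

This is JDN 1961744 (21 December 658 Gregorian).
JDN 1961744 mod 7 = 1, and JDN 0 was a Monday, so this is a Tuesday.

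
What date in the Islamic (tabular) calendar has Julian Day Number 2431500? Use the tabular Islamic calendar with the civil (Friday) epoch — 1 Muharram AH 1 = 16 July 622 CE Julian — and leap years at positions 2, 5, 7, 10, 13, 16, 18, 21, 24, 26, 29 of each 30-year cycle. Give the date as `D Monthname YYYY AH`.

The Gregorian equivalent of JDN 2431500 is 13 February 1945.
In the tabular Islamic calendar that day is 29 Safar 1364 AH.

29 Safar 1364 AH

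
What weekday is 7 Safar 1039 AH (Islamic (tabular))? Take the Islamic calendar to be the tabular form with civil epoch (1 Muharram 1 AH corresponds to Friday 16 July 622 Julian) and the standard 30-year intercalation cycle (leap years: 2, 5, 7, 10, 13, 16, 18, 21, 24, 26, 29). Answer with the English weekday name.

This is JDN 2316309 (26 September 1629 Gregorian).
2316309 ≡ 2 (mod 7); counting from Monday = 0 gives Wednesday.

Wednesday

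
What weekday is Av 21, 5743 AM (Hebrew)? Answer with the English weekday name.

This is JDN 2445547 (31 July 1983 Gregorian).
Since JDN mod 7 = 6 (0 = Monday), the day is Sunday.

Sunday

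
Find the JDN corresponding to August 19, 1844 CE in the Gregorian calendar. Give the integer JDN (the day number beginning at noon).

2394798

JDN 2299161 is 15 October 1582 CE (Gregorian); the target day is +95637 days from there, so JDN = 2394798.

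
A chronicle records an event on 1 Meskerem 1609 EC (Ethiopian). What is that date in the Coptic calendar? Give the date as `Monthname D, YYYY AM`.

Thout 1, 1333 AM

The source date corresponds to 8 September 1616 in the Gregorian calendar (JDN 2311543).
That day falls on 1 Thout 1333 AM in the Coptic calendar.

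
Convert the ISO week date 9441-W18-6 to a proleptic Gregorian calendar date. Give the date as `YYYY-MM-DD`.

ISO week 1 of 9441 is the week containing the first Thursday of 9441.
Week 18, day 6 (Saturday) lands on 9441-05-08.

9441-05-08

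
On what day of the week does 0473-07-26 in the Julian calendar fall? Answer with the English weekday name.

Thursday

In the proleptic Gregorian calendar this is 27 July 473 (JDN 1894028).
JDN 1894028 mod 7 = 3, and JDN 0 was a Monday, so this is a Thursday.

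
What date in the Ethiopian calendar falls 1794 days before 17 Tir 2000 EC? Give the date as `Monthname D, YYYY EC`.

Yekatit 20, 1995 EC

JDN of 17 Tir 2000 EC = 2454492.
2454492 − 1794 = 2452698.
JDN 2452698 in the Ethiopian calendar is Yekatit 20, 1995 EC.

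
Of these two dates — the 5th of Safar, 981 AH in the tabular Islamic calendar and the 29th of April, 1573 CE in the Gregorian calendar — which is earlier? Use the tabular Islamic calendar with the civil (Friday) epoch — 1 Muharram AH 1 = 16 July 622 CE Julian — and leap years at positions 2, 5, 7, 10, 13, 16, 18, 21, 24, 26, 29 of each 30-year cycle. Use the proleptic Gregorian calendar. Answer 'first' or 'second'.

second

The two dates have Julian Day Numbers 2295753 and 2295705 respectively.
Since 2295705 < 2295753, the second date comes first.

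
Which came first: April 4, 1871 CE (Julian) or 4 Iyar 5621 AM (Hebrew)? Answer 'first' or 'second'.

Converting both to JDN: 2404534 vs 2400880; the smaller is the second.

second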